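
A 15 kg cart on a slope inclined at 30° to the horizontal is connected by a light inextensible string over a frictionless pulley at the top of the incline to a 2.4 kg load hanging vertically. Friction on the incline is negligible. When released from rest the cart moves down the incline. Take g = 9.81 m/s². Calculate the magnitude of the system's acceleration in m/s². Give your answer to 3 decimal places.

For the cart on the incline: the weight component along the slope is m₁g sin 30° = 15 × 9.81 × 0.5000 = 73.575 N and the normal force is N = m₁g cos 30° = 127.436 N.
Newton's second law for the cart (down-slope positive): 73.575 − T = 15 a. For the hanging load (upward positive): T − 2.4 × 9.81 = 2.4 a.
Adding the two equations eliminates T: 50.031 = 17.4 a, so a = 2.8753 m/s².

2.875 m/s²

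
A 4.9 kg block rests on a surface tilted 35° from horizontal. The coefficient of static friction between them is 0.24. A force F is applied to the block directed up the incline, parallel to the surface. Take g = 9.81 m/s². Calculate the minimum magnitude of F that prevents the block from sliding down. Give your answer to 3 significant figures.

18.1 N

The normal force is N = mg cos 35° = 39.376 N. With F at its minimum the block is on the verge of sliding down, so static friction is at its maximum μ_s N = 0.24 × 39.376 = 9.450 N and acts up the slope.
Equilibrium along the incline: F + μ_s N = mg sin 35°, so F = 27.571 − 9.450 = 18.121 N.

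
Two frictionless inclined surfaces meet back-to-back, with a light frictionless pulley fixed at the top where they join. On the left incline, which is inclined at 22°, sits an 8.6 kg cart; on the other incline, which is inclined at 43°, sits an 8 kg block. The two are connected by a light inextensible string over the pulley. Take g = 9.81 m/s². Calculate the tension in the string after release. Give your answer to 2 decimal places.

Resolve each weight along its own incline: the 8.6 kg mass has component 8.6 × 9.81 × sin 22° = 31.604 N down its slope, and the 8 kg mass has 8 × 9.81 × sin 43° = 53.523 N down its slope.
The 8 kg side's 53.523 N exceeds the other side's 31.604 N, so that mass slides down and the 8.6 kg mass slides up. Taking that direction as positive, Newton's second law for the whole system gives 53.523 − 31.604 = (8.6 + 8) a, so a = 21.919 / 16.6 = 1.3204 m/s².
For the 8.6 kg mass (up-slope positive): T − 31.604 = 8.6 × 1.3204, so T = 42.959 N.

42.96 N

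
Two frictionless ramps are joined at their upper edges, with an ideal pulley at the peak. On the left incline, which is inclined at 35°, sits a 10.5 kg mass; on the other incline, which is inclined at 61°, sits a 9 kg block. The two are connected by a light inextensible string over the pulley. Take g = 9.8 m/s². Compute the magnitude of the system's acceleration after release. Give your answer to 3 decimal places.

0.929 m/s²

Resolve each weight along its own incline: the 10.5 kg mass has component 10.5 × 9.8 × sin 35° = 59.021 N down its slope, and the 9 kg mass has 9 × 9.8 × sin 61° = 77.141 N down its slope.
The 9 kg side's 77.141 N exceeds the other side's 59.021 N, so that mass slides down and the 10.5 kg mass slides up. Taking that direction as positive, Newton's second law for the whole system gives 77.141 − 59.021 = (10.5 + 9) a, so a = 18.120 / 19.5 = 0.9292 m/s².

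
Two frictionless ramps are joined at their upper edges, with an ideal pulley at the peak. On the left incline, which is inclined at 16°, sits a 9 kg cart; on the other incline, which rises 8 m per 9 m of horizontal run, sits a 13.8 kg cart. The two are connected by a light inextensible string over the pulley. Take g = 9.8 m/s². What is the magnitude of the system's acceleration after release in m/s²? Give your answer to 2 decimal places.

Resolve each weight along its own incline: the 9 kg mass has component 9 × 9.8 × sin 16° = 24.311 N down its slope, and the 13.8 kg mass has 13.8 × 9.8 × sin 41.63° = 89.849 N down its slope.
The 13.8 kg side's 89.849 N exceeds the other side's 24.311 N, so that mass slides down and the 9 kg mass slides up. Taking that direction as positive, Newton's second law for the whole system gives 89.849 − 24.311 = (9 + 13.8) a, so a = 65.538 / 22.8 = 2.8745 m/s².

2.87 m/s²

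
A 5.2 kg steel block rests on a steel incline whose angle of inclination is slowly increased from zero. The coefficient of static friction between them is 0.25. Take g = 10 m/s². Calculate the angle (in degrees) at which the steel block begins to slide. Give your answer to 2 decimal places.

14.04°

At the threshold of sliding, static friction is at its maximum μ_s N and exactly balances the weight component along the incline: mg sin θ = μ_s mg cos θ.
Hence tan θ = μ_s = 0.25, so θ = arctan(0.25) = 14.0362°.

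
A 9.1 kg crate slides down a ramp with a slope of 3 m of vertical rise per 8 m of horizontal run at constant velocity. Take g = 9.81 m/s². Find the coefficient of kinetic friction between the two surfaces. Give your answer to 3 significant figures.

0.375

At constant velocity the net force along the incline is zero: mg sin 20.56° = μ mg cos 20.56°.
So μ = tan 20.56° = 0.3511 / 0.9363 = 0.3750.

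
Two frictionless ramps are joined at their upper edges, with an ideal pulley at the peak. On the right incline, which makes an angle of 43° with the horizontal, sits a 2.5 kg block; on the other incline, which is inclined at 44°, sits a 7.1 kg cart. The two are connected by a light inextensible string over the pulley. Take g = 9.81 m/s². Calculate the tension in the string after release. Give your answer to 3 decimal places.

Resolve each weight along its own incline: the 2.5 kg mass has component 2.5 × 9.81 × sin 43° = 16.726 N down its slope, and the 7.1 kg mass has 7.1 × 9.81 × sin 44° = 48.384 N down its slope.
The 7.1 kg side's 48.384 N exceeds the other side's 16.726 N, so that mass slides down and the 2.5 kg mass slides up. Taking that direction as positive, Newton's second law for the whole system gives 48.384 − 16.726 = (2.5 + 7.1) a, so a = 31.658 / 9.6 = 3.2977 m/s².
For the 2.5 kg mass (up-slope positive): T − 16.726 = 2.5 × 3.2977, so T = 24.970 N.

24.970 N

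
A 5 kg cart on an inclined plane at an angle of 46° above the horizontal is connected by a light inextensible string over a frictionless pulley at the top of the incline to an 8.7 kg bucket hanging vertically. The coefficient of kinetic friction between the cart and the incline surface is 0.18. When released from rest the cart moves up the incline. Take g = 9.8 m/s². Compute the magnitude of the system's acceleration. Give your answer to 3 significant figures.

For the cart on the incline: the weight component along the slope is m₁g sin 46° = 5 × 9.8 × 0.7193 = 35.246 N and the normal force is N = m₁g cos 46° = 34.038 N.
Kinetic friction opposes the cart's motion up the incline: f = μN = 0.18 × 34.038 = 6.127 N acting down the slope.
Newton's second law for the cart (up-slope positive): T − 35.246 − 6.127 = 5 a. For the hanging bucket (downward positive): 8.7 × 9.8 − T = 8.7 a.
Adding the two equations eliminates T: 43.887 = 13.7 a, so a = 3.2034 m/s².

3.20 m/s²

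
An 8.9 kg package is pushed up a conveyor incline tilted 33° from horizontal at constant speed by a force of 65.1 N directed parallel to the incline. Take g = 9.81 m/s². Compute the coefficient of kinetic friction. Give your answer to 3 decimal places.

At constant speed ΣF = 0 along the incline. The applied 65.1 N acts up the slope; the weight component mg sin 33° = 47.552 N and kinetic friction μN both act down the slope.
So 65.1 = 47.552 + μ × 73.223, giving μ = (65.1 − 47.552) / 73.223 = 0.2397.

0.240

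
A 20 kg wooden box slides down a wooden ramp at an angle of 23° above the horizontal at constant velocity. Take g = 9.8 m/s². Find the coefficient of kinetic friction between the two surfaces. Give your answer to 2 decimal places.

At constant velocity the net force along the incline is zero: mg sin 23° = μ mg cos 23°.
So μ = tan 23° = 0.3907 / 0.9205 = 0.4244.

0.42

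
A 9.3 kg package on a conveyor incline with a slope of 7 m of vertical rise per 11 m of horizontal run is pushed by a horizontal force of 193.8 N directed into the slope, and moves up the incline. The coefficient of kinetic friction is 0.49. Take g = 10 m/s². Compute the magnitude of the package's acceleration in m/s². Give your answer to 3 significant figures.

2.60 m/s²

The horizontal push has components F cos 32.47° = 193.8 × 0.8437 = 163.509 N up the incline and F sin 32.47° = 193.8 × 0.5369 = 104.051 N pressing into the surface.
The normal force is therefore N = mg cos 32.47° + F sin 32.47° = 78.464 + 104.051 = 182.515 N, and kinetic friction down the slope is μN = 0.49 × 182.515 = 89.432 N.
Along the incline: F cos 32.47° − mg sin 32.47° − μN = ma, so 163.509 − 49.932 − 89.432 = 9.3 a, giving a = 2.5962 m/s².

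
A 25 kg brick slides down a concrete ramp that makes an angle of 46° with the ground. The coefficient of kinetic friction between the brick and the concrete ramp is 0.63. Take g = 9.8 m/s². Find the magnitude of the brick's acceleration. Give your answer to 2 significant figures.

2.8 m/s²

Resolving the weight along the incline: the component pulling the brick down the slope is mg sin 46° = 25 × 9.8 × 0.7193 = 176.229 N, and the normal force is N = mg cos 46° = 25 × 9.8 × 0.6947 = 170.202 N.
Kinetic friction acts up the slope with magnitude f = μN = 0.63 × 170.202 = 107.227 N.
Net force along the incline is 176.229 − 107.227 = 69.002 N, so a = 69.002 / 25 = 2.7601 m/s².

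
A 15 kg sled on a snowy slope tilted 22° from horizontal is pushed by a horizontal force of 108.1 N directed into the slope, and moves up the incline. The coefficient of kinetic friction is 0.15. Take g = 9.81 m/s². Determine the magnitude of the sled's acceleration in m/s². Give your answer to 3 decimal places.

The horizontal push has components F cos 22° = 108.1 × 0.9272 = 100.230 N up the incline and F sin 22° = 108.1 × 0.3746 = 40.494 N pressing into the surface.
The normal force is therefore N = mg cos 22° + F sin 22° = 136.437 + 40.494 = 176.931 N, and kinetic friction down the slope is μN = 0.15 × 176.931 = 26.540 N.
Along the incline: F cos 22° − mg sin 22° − μN = ma, so 100.230 − 55.122 − 26.540 = 15 a, giving a = 1.2379 m/s².

1.238 m/s²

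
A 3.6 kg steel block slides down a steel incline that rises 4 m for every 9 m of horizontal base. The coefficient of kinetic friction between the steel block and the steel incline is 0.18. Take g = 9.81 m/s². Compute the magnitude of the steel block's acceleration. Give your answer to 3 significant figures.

2.37 m/s²

Resolving the weight along the incline: the component pulling the steel block down the slope is mg sin 23.96° = 3.6 × 9.81 × 0.4061 = 14.342 N, and the normal force is N = mg cos 23.96° = 3.6 × 9.81 × 0.9138 = 32.272 N.
Kinetic friction acts up the slope with magnitude f = μN = 0.18 × 32.272 = 5.809 N.
Net force along the incline is 14.342 − 5.809 = 8.533 N, so a = 8.533 / 3.6 = 2.3703 m/s².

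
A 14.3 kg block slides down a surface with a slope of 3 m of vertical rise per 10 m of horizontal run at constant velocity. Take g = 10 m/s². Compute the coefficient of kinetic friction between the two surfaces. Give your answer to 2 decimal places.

At constant velocity the net force along the incline is zero: mg sin 16.70° = μ mg cos 16.70°.
So μ = tan 16.70° = 0.2873 / 0.9578 = 0.3000.

0.30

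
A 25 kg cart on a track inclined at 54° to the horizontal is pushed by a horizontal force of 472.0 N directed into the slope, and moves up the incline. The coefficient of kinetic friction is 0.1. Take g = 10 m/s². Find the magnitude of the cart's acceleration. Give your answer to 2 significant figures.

The horizontal push has components F cos 54° = 472.0 × 0.5878 = 277.442 N up the incline and F sin 54° = 472.0 × 0.8090 = 381.848 N pressing into the surface.
The normal force is therefore N = mg cos 54° + F sin 54° = 146.950 + 381.848 = 528.798 N, and kinetic friction down the slope is μN = 0.1 × 528.798 = 52.880 N.
Along the incline: F cos 54° − mg sin 54° − μN = ma, so 277.442 − 202.250 − 52.880 = 25 a, giving a = 0.8925 m/s².

0.89 m/s²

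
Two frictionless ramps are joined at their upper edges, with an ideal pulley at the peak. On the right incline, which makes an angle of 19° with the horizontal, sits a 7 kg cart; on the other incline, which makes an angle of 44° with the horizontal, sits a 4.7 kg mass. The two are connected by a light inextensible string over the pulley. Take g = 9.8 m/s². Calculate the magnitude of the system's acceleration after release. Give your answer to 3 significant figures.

0.826 m/s²

Resolve each weight along its own incline: the 7 kg mass has component 7 × 9.8 × sin 19° = 22.334 N down its slope, and the 4.7 kg mass has 4.7 × 9.8 × sin 44° = 31.996 N down its slope.
The 4.7 kg side's 31.996 N exceeds the other side's 22.334 N, so that mass slides down and the 7 kg mass slides up. Taking that direction as positive, Newton's second law for the whole system gives 31.996 − 22.334 = (7 + 4.7) a, so a = 9.662 / 11.7 = 0.8258 m/s².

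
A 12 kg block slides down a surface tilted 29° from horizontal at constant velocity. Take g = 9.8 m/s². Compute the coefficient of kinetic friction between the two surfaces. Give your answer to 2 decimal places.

At constant velocity the net force along the incline is zero: mg sin 29° = μ mg cos 29°.
So μ = tan 29° = 0.4848 / 0.8746 = 0.5543.

0.55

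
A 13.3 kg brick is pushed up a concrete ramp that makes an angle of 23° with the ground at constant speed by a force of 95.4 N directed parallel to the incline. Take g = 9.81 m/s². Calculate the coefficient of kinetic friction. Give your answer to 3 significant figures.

0.370

At constant speed ΣF = 0 along the incline. The applied 95.4 N acts up the slope; the weight component mg sin 23° = 50.980 N and kinetic friction μN both act down the slope.
So 95.4 = 50.980 + μ × 120.101, giving μ = (95.4 − 50.980) / 120.101 = 0.3699.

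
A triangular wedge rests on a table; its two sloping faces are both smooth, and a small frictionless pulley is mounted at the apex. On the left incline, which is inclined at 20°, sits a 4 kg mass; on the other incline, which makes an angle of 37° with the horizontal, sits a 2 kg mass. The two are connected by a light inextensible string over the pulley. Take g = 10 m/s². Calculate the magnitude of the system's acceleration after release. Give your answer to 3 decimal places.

0.274 m/s²

Resolve each weight along its own incline: the 4 kg mass has component 4 × 10 × sin 20° = 13.681 N down its slope, and the 2 kg mass has 2 × 10 × sin 37° = 12.036 N down its slope.
The 4 kg side's 13.681 N exceeds the other side's 12.036 N, so that mass slides down and the 2 kg mass slides up. Taking that direction as positive, Newton's second law for the whole system gives 13.681 − 12.036 = (4 + 2) a, so a = 1.645 / 6 = 0.2742 m/s².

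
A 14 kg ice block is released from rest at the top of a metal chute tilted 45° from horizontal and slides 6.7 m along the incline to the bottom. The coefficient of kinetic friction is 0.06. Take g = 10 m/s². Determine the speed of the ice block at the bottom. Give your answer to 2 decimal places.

9.44 m/s

The weight component along the incline is mg sin 45° = 98.995 N and the normal force is N = mg cos 45° = 98.995 N.
Friction up the slope is f = μN = 0.06 × 98.995 = 5.940 N, so the net downslope force is 98.995 − 5.940 = 93.055 N and a = 93.055 / 14 = 6.6468 m/s².
Starting from rest over a distance of 6.7 m, v² = 2aL = 2 × 6.6468 × 6.7 = 89.0671, so v = 9.4375 m/s.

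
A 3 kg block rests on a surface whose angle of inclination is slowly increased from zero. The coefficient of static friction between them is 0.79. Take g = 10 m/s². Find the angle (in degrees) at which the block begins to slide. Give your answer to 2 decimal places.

At the threshold of sliding, static friction is at its maximum μ_s N and exactly balances the weight component along the incline: mg sin θ = μ_s mg cos θ.
Hence tan θ = μ_s = 0.79, so θ = arctan(0.79) = 38.3087°.

38.31°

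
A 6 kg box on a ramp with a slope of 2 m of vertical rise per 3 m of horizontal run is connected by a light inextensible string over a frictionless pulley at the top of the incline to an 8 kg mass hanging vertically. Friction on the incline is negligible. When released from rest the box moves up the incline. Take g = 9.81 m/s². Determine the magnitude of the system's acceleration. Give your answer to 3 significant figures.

For the box on the incline: the weight component along the slope is m₁g sin 33.69° = 6 × 9.81 × 0.5547 = 32.650 N and the normal force is N = m₁g cos 33.69° = 48.974 N.
Newton's second law for the box (up-slope positive): T − 32.650 = 6 a. For the hanging mass (downward positive): 8 × 9.81 − T = 8 a.
Adding the two equations eliminates T: 45.830 = 14 a, so a = 3.2736 m/s².

3.27 m/s²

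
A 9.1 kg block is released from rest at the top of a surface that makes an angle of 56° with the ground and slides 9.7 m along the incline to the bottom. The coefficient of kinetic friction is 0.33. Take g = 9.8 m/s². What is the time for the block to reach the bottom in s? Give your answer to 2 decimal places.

1.75 s

The weight component along the incline is mg sin 56° = 73.934 N and the normal force is N = mg cos 56° = 49.869 N.
Friction up the slope is f = μN = 0.33 × 49.869 = 16.457 N, so the net downslope force is 73.934 − 16.457 = 57.477 N and a = 57.477 / 9.1 = 6.3162 m/s².
Starting from rest, L = ½at², so t = √(2L/a) = √(2 × 9.7 / 6.3162) = 1.7526 s.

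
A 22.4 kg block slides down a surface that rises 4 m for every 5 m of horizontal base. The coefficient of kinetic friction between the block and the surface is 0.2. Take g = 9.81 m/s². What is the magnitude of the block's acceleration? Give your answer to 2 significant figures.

4.6 m/s²

Resolving the weight along the incline: the component pulling the block down the slope is mg sin 38.66° = 22.4 × 9.81 × 0.6247 = 137.274 N, and the normal force is N = mg cos 38.66° = 22.4 × 9.81 × 0.7809 = 171.598 N.
Kinetic friction acts up the slope with magnitude f = μN = 0.2 × 171.598 = 34.320 N.
Net force along the incline is 137.274 − 34.320 = 102.954 N, so a = 102.954 / 22.4 = 4.5962 m/s².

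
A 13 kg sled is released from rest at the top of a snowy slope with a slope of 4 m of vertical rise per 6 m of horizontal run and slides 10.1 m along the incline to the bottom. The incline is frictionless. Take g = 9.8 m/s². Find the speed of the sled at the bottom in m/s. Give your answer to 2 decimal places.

10.48 m/s

The weight component along the incline is mg sin 33.69° = 70.669 N and the normal force is N = mg cos 33.69° = 106.003 N.
With no friction, a = g sin 33.69° = 5.4361 m/s².
Starting from rest over a distance of 10.1 m, v² = 2aL = 2 × 5.4361 × 10.1 = 109.8092, so v = 10.4790 m/s.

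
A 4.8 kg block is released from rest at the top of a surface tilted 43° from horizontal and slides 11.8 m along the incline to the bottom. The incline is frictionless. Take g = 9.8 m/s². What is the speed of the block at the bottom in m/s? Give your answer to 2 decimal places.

12.56 m/s

The weight component along the incline is mg sin 43° = 32.081 N and the normal force is N = mg cos 43° = 34.403 N.
With no friction, a = g sin 43° = 6.6836 m/s².
Starting from rest over a distance of 11.8 m, v² = 2aL = 2 × 6.6836 × 11.8 = 157.7330, so v = 12.5592 m/s.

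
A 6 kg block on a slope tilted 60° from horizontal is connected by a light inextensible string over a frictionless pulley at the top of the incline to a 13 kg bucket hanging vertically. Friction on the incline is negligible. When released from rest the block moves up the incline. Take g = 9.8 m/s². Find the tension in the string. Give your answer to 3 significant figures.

For the block on the incline: the weight component along the slope is m₁g sin 60° = 6 × 9.8 × 0.8660 = 50.921 N and the normal force is N = m₁g cos 60° = 29.400 N.
Newton's second law for the block (up-slope positive): T − 50.921 = 6 a. For the hanging bucket (downward positive): 13 × 9.8 − T = 13 a.
Adding the two equations eliminates T: 76.479 = 19 a, so a = 4.0252 m/s².
Then from the hanging bucket's equation, T = 13 × (9.8 − 4.0252) = 75.072 N.

75.1 N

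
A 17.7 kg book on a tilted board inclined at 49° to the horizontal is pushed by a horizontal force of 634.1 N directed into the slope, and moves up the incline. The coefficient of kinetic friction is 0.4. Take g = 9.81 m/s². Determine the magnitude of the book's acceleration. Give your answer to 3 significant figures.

The horizontal push has components F cos 49° = 634.1 × 0.6561 = 416.033 N up the incline and F sin 49° = 634.1 × 0.7547 = 478.555 N pressing into the surface.
The normal force is therefore N = mg cos 49° + F sin 49° = 113.923 + 478.555 = 592.478 N, and kinetic friction down the slope is μN = 0.4 × 592.478 = 236.991 N.
Along the incline: F cos 49° − mg sin 49° − μN = ma, so 416.033 − 131.044 − 236.991 = 17.7 a, giving a = 2.7118 m/s².

2.71 m/s²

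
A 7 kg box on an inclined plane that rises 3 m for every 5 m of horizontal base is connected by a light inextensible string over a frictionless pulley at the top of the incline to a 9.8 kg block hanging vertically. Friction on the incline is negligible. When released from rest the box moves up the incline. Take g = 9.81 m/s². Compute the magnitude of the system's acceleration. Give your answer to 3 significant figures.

For the box on the incline: the weight component along the slope is m₁g sin 30.96° = 7 × 9.81 × 0.5145 = 35.331 N and the normal force is N = m₁g cos 30.96° = 58.884 N.
Newton's second law for the box (up-slope positive): T − 35.331 = 7 a. For the hanging block (downward positive): 9.8 × 9.81 − T = 9.8 a.
Adding the two equations eliminates T: 60.807 = 16.8 a, so a = 3.6195 m/s².

3.62 m/s²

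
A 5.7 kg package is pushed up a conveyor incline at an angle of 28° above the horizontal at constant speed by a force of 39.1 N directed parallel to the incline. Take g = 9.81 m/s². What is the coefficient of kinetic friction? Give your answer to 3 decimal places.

At constant speed ΣF = 0 along the incline. The applied 39.1 N acts up the slope; the weight component mg sin 28° = 26.251 N and kinetic friction μN both act down the slope.
So 39.1 = 26.251 + μ × 49.372, giving μ = (39.1 − 26.251) / 49.372 = 0.2602.

0.260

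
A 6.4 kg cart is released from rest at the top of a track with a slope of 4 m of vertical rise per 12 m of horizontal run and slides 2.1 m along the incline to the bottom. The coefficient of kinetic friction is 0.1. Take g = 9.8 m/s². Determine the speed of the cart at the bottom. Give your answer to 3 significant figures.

The weight component along the incline is mg sin 18.43° = 19.834 N and the normal force is N = mg cos 18.43° = 59.501 N.
Friction up the slope is f = μN = 0.1 × 59.501 = 5.950 N, so the net downslope force is 19.834 − 5.950 = 13.884 N and a = 13.884 / 6.4 = 2.1694 m/s².
Starting from rest over a distance of 2.1 m, v² = 2aL = 2 × 2.1694 × 2.1 = 9.1115, so v = 3.0185 m/s.

3.02 m/s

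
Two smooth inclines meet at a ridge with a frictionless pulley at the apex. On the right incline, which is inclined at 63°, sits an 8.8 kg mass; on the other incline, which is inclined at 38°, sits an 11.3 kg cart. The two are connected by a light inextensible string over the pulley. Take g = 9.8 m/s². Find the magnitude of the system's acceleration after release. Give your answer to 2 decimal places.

Resolve each weight along its own incline: the 8.8 kg mass has component 8.8 × 9.8 × sin 63° = 76.840 N down its slope, and the 11.3 kg mass has 11.3 × 9.8 × sin 38° = 68.178 N down its slope.
The 8.8 kg side's 76.840 N exceeds the other side's 68.178 N, so that mass slides down and the 11.3 kg mass slides up. Taking that direction as positive, Newton's second law for the whole system gives 76.840 − 68.178 = (8.8 + 11.3) a, so a = 8.662 / 20.1 = 0.4309 m/s².

0.43 m/s²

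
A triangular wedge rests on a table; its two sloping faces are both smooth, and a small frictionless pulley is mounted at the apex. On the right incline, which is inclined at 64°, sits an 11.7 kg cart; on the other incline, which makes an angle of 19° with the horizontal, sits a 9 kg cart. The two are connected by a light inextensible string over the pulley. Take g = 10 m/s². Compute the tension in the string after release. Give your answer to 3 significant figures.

62.3 N

Resolve each weight along its own incline: the 11.7 kg mass has component 11.7 × 10 × sin 64° = 105.159 N down its slope, and the 9 kg mass has 9 × 10 × sin 19° = 29.301 N down its slope.
The 11.7 kg side's 105.159 N exceeds the other side's 29.301 N, so that mass slides down and the 9 kg mass slides up. Taking that direction as positive, Newton's second law for the whole system gives 105.159 − 29.301 = (11.7 + 9) a, so a = 75.858 / 20.7 = 3.6646 m/s².
For the 9 kg mass (up-slope positive): T − 29.301 = 9 × 3.6646, so T = 62.282 N.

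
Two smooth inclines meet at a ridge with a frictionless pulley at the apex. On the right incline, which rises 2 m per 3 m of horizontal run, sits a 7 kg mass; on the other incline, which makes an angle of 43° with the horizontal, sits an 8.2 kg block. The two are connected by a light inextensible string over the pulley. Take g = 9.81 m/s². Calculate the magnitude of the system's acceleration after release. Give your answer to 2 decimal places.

1.10 m/s²

Resolve each weight along its own incline: the 7 kg mass has component 7 × 9.81 × sin 33.69° = 38.091 N down its slope, and the 8.2 kg mass has 8.2 × 9.81 × sin 43° = 54.861 N down its slope.
The 8.2 kg side's 54.861 N exceeds the other side's 38.091 N, so that mass slides down and the 7 kg mass slides up. Taking that direction as positive, Newton's second law for the whole system gives 54.861 − 38.091 = (7 + 8.2) a, so a = 16.770 / 15.2 = 1.1033 m/s².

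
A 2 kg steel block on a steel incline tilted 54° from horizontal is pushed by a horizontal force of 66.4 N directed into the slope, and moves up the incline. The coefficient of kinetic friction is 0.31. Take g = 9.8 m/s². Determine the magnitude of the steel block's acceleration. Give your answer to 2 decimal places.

The horizontal push has components F cos 54° = 66.4 × 0.5878 = 39.030 N up the incline and F sin 54° = 66.4 × 0.8090 = 53.718 N pressing into the surface.
The normal force is therefore N = mg cos 54° + F sin 54° = 11.521 + 53.718 = 65.239 N, and kinetic friction down the slope is μN = 0.31 × 65.239 = 20.224 N.
Along the incline: F cos 54° − mg sin 54° − μN = ma, so 39.030 − 15.856 − 20.224 = 2 a, giving a = 1.4750 m/s².

1.47 m/s²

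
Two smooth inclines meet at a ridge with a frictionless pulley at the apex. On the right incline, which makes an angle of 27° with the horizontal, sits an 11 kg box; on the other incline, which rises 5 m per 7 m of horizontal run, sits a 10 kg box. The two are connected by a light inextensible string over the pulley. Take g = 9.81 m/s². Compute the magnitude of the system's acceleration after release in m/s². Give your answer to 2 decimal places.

Resolve each weight along its own incline: the 11 kg mass has component 11 × 9.81 × sin 27° = 48.990 N down its slope, and the 10 kg mass has 10 × 9.81 × sin 35.54° = 57.019 N down its slope.
The 10 kg side's 57.019 N exceeds the other side's 48.990 N, so that mass slides down and the 11 kg mass slides up. Taking that direction as positive, Newton's second law for the whole system gives 57.019 − 48.990 = (11 + 10) a, so a = 8.029 / 21 = 0.3823 m/s².

0.38 m/s²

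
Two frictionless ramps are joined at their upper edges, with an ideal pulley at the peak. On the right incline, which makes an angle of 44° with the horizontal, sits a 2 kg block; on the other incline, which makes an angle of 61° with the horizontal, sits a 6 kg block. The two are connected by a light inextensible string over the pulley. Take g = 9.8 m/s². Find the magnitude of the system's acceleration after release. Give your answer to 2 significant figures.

Resolve each weight along its own incline: the 2 kg mass has component 2 × 9.8 × sin 44° = 13.615 N down its slope, and the 6 kg mass has 6 × 9.8 × sin 61° = 51.428 N down its slope.
The 6 kg side's 51.428 N exceeds the other side's 13.615 N, so that mass slides down and the 2 kg mass slides up. Taking that direction as positive, Newton's second law for the whole system gives 51.428 − 13.615 = (2 + 6) a, so a = 37.813 / 8 = 4.7266 m/s².

4.7 m/s²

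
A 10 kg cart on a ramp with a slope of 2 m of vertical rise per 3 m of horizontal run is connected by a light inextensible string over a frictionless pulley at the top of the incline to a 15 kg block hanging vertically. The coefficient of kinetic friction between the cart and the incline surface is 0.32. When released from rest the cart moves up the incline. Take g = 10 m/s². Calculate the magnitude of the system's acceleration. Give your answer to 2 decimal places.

2.72 m/s²

For the cart on the incline: the weight component along the slope is m₁g sin 33.69° = 10 × 10 × 0.5547 = 55.470 N and the normal force is N = m₁g cos 33.69° = 83.205 N.
Kinetic friction opposes the cart's motion up the incline: f = μN = 0.32 × 83.205 = 26.626 N acting down the slope.
Newton's second law for the cart (up-slope positive): T − 55.470 − 26.626 = 10 a. For the hanging block (downward positive): 15 × 10 − T = 15 a.
Adding the two equations eliminates T: 67.904 = 25 a, so a = 2.7162 m/s².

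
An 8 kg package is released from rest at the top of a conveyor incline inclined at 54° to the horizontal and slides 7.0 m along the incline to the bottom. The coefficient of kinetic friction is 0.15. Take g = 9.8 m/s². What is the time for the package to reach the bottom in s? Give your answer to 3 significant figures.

1.41 s

The weight component along the incline is mg sin 54° = 63.427 N and the normal force is N = mg cos 54° = 46.082 N.
Friction up the slope is f = μN = 0.15 × 46.082 = 6.912 N, so the net downslope force is 63.427 − 6.912 = 56.515 N and a = 56.515 / 8 = 7.0644 m/s².
Starting from rest, L = ½at², so t = √(2L/a) = √(2 × 7.0 / 7.0644) = 1.4078 s.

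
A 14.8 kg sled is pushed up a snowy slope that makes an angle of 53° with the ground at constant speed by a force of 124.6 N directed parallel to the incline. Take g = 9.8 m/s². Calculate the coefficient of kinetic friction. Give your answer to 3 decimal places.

At constant speed ΣF = 0 along the incline. The applied 124.6 N acts up the slope; the weight component mg sin 53° = 115.834 N and kinetic friction μN both act down the slope.
So 124.6 = 115.834 + μ × 87.287, giving μ = (124.6 − 115.834) / 87.287 = 0.1004.

0.100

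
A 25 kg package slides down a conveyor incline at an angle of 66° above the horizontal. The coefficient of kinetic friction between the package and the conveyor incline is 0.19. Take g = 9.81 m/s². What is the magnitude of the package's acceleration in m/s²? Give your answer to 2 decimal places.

8.20 m/s²

Resolving the weight along the incline: the component pulling the package down the slope is mg sin 66° = 25 × 9.81 × 0.9135 = 224.036 N, and the normal force is N = mg cos 66° = 25 × 9.81 × 0.4067 = 99.743 N.
Kinetic friction acts up the slope with magnitude f = μN = 0.19 × 99.743 = 18.951 N.
Net force along the incline is 224.036 − 18.951 = 205.085 N, so a = 205.085 / 25 = 8.2034 m/s².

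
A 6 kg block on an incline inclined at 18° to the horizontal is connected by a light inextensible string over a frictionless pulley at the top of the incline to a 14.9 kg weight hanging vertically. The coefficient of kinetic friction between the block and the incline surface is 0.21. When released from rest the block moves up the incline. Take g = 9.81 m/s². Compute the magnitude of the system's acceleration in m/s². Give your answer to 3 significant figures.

5.56 m/s²

For the block on the incline: the weight component along the slope is m₁g sin 18° = 6 × 9.81 × 0.3090 = 18.188 N and the normal force is N = m₁g cos 18° = 55.979 N.
Kinetic friction opposes the block's motion up the incline: f = μN = 0.21 × 55.979 = 11.756 N acting down the slope.
Newton's second law for the block (up-slope positive): T − 18.188 − 11.756 = 6 a. For the hanging weight (downward positive): 14.9 × 9.81 − T = 14.9 a.
Adding the two equations eliminates T: 116.225 = 20.9 a, so a = 5.5610 m/s².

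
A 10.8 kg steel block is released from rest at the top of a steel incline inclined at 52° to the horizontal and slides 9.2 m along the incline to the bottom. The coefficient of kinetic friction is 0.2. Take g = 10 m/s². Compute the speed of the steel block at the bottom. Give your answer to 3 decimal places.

11.061 m/s

The weight component along the incline is mg sin 52° = 85.105 N and the normal force is N = mg cos 52° = 66.491 N.
Friction up the slope is f = μN = 0.2 × 66.491 = 13.298 N, so the net downslope force is 85.105 − 13.298 = 71.807 N and a = 71.807 / 10.8 = 6.6488 m/s².
Starting from rest over a distance of 9.2 m, v² = 2aL = 2 × 6.6488 × 9.2 = 122.3379, so v = 11.0606 m/s.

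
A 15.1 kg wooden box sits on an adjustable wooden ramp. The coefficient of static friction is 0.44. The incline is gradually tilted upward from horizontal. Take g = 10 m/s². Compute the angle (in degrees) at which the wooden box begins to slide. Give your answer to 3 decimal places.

23.749°

At the threshold of sliding, static friction is at its maximum μ_s N and exactly balances the weight component along the incline: mg sin θ = μ_s mg cos θ.
Hence tan θ = μ_s = 0.44, so θ = arctan(0.44) = 23.7495°.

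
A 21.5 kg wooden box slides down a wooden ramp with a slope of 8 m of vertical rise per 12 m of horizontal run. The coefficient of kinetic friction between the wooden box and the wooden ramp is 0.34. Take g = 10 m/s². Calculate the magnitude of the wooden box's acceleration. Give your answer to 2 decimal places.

2.72 m/s²

Resolving the weight along the incline: the component pulling the wooden box down the slope is mg sin 33.69° = 21.5 × 10 × 0.5547 = 119.260 N, and the normal force is N = mg cos 33.69° = 21.5 × 10 × 0.8321 = 178.901 N.
Kinetic friction acts up the slope with magnitude f = μN = 0.34 × 178.901 = 60.826 N.
Net force along the incline is 119.260 − 60.826 = 58.434 N, so a = 58.434 / 21.5 = 2.7179 m/s².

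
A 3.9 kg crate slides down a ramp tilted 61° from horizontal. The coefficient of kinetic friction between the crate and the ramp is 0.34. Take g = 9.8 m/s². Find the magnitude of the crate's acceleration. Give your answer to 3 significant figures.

Resolving the weight along the incline: the component pulling the crate down the slope is mg sin 61° = 3.9 × 9.8 × 0.8746 = 33.427 N, and the normal force is N = mg cos 61° = 3.9 × 9.8 × 0.4848 = 18.529 N.
Kinetic friction acts up the slope with magnitude f = μN = 0.34 × 18.529 = 6.300 N.
Net force along the incline is 33.427 − 6.300 = 27.127 N, so a = 27.127 / 3.9 = 6.9556 m/s².

6.96 m/s²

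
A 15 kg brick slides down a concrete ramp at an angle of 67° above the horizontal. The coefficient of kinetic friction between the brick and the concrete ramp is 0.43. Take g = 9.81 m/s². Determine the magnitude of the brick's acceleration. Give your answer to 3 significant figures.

Resolving the weight along the incline: the component pulling the brick down the slope is mg sin 67° = 15 × 9.81 × 0.9205 = 135.452 N, and the normal force is N = mg cos 67° = 15 × 9.81 × 0.3907 = 57.492 N.
Kinetic friction acts up the slope with magnitude f = μN = 0.43 × 57.492 = 24.722 N.
Net force along the incline is 135.452 − 24.722 = 110.730 N, so a = 110.730 / 15 = 7.3820 m/s².

7.38 m/s²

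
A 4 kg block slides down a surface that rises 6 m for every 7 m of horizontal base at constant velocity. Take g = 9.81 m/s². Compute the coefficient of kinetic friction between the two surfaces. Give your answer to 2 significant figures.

At constant velocity the net force along the incline is zero: mg sin 40.60° = μ mg cos 40.60°.
So μ = tan 40.60° = 0.6508 / 0.7593 = 0.8571.

0.86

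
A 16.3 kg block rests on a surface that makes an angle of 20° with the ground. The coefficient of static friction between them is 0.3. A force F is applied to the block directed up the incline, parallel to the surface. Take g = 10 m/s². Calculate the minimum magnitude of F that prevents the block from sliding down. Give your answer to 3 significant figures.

9.80 N

The normal force is N = mg cos 20° = 153.170 N. With F at its minimum the block is on the verge of sliding down, so static friction is at its maximum μ_s N = 0.3 × 153.170 = 45.951 N and acts up the slope.
Equilibrium along the incline: F + μ_s N = mg sin 20°, so F = 55.749 − 45.951 = 9.798 N.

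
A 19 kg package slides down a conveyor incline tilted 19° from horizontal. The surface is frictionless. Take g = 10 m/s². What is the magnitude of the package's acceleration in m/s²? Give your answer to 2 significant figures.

Resolving the weight along the incline: the component pulling the package down the slope is mg sin 19° = 19 × 10 × 0.3256 = 61.864 N, and the normal force is N = mg cos 19° = 19 × 10 × 0.9455 = 179.645 N.
With no friction the net force along the incline is 61.864 N, so a = g sin 19° = 61.864 / 19 = 3.2560 m/s².

3.3 m/s²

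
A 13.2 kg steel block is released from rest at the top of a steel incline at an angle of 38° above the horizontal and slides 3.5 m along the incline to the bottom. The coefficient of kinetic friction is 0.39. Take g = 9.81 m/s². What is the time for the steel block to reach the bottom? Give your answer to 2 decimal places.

The weight component along the incline is mg sin 38° = 79.723 N and the normal force is N = mg cos 38° = 102.041 N.
Friction up the slope is f = μN = 0.39 × 102.041 = 39.796 N, so the net downslope force is 79.723 − 39.796 = 39.927 N and a = 39.927 / 13.2 = 3.0248 m/s².
Starting from rest, L = ½at², so t = √(2L/a) = √(2 × 3.5 / 3.0248) = 1.5213 s.

1.52 s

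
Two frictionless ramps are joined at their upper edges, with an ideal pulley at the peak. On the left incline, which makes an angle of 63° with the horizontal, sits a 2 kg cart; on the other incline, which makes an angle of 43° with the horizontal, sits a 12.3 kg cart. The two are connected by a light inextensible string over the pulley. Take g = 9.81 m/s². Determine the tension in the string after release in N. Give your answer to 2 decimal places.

26.55 N

Resolve each weight along its own incline: the 2 kg mass has component 2 × 9.81 × sin 63° = 17.482 N down its slope, and the 12.3 kg mass has 12.3 × 9.81 × sin 43° = 82.292 N down its slope.
The 12.3 kg side's 82.292 N exceeds the other side's 17.482 N, so that mass slides down and the 2 kg mass slides up. Taking that direction as positive, Newton's second law for the whole system gives 82.292 − 17.482 = (2 + 12.3) a, so a = 64.810 / 14.3 = 4.5322 m/s².
For the 2 kg mass (up-slope positive): T − 17.482 = 2 × 4.5322, so T = 26.546 N.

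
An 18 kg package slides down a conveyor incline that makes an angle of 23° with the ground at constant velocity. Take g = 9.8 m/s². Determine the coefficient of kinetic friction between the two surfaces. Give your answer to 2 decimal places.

At constant velocity the net force along the incline is zero: mg sin 23° = μ mg cos 23°.
So μ = tan 23° = 0.3907 / 0.9205 = 0.4244.

0.42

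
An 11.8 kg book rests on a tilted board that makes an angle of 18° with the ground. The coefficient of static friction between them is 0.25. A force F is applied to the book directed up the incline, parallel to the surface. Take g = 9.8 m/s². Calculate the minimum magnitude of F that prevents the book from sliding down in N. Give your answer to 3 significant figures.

The normal force is N = mg cos 18° = 109.980 N. With F at its minimum the book is on the verge of sliding down, so static friction is at its maximum μ_s N = 0.25 × 109.980 = 27.495 N and acts up the slope.
Equilibrium along the incline: F + μ_s N = mg sin 18°, so F = 35.735 − 27.495 = 8.240 N.

8.24 N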